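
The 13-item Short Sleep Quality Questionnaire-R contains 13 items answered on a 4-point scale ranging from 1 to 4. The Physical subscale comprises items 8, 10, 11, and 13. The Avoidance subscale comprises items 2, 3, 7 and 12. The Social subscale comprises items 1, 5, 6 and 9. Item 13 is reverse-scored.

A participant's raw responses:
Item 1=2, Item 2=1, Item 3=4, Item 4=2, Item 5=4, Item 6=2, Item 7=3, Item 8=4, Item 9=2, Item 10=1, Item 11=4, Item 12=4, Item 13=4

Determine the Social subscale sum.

10

Social items: 1, 5, 6, 9.
  item 1: 2
  item 5: 4
  item 6: 2
  item 9: 2
Sum = 2 + 4 + 2 + 2 = 10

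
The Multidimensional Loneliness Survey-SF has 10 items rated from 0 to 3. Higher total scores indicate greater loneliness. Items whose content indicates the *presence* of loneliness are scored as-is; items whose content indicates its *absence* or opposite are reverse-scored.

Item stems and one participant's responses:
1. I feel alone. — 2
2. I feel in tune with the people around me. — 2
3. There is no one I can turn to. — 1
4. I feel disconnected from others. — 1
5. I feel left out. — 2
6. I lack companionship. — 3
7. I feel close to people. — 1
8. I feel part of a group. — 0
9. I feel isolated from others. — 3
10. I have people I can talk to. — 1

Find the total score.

20

Items 2, 7, 8, 10 describe the absence/opposite of loneliness → reverse-score.
reverse-coded value = 3 − response.
  item 1: 2
  item 2: 3 − 2 = 1
  item 3: 1
  item 4: 1
  item 5: 2
  item 6: 3
  item 7: 3 − 1 = 2
  item 8: 3 − 0 = 3
  item 9: 3
  item 10: 3 − 1 = 2
Total = 2 + 1 + 1 + 1 + 2 + 3 + 2 + 3 + 3 + 2 = 20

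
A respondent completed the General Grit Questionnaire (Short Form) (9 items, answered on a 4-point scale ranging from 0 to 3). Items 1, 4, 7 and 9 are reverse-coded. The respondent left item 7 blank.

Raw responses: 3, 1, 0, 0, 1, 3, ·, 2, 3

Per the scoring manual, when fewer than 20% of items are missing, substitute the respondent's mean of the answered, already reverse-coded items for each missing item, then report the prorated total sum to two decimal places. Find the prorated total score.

Reverse-coded (reverse-coded value = 3 − response):
  item 1: 3 − 3 = 0
  item 4: 3 − 0 = 3
  item 9: 3 − 3 = 0
Completed scored items (8 of 9): 0, 1, 0, 3, 1, 3, 2, 0; sum = 10.
Person mean = 10 / 8 ≈ 1.2500
Prorated total = (10 / 8) × 9 = 11.25 (to 2 dp)

11.25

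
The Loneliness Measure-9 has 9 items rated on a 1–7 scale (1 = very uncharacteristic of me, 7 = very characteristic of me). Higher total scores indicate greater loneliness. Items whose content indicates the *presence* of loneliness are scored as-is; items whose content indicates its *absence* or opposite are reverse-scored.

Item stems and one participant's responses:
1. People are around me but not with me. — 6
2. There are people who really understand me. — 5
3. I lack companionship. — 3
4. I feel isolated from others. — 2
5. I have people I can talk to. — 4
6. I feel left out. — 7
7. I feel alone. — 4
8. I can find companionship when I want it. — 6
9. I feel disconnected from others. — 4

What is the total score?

Items 2, 5, 8 describe the absence/opposite of loneliness → reverse-score.
reverse-coded value = 8 − response.
  item 1: 6
  item 2: 8 − 5 = 3
  item 3: 3
  item 4: 2
  item 5: 8 − 4 = 4
  item 6: 7
  item 7: 4
  item 8: 8 − 6 = 2
  item 9: 4
Total = 6 + 3 + 3 + 2 + 4 + 7 + 4 + 2 + 4 = 35

35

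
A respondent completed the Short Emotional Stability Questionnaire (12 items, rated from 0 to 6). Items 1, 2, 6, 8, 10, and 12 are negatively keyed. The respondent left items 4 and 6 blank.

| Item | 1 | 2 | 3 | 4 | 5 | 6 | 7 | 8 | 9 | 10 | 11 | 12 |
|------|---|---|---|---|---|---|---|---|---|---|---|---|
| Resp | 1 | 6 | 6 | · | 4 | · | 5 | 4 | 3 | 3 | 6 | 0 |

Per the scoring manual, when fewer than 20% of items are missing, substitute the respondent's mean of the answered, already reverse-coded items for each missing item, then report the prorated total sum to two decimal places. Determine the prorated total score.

48.00

Reverse-coded (reverse-coded value = 6 − response):
  item 1: 6 − 1 = 5
  item 2: 6 − 6 = 0
  item 8: 6 − 4 = 2
  item 10: 6 − 3 = 3
  item 12: 6 − 0 = 6
Completed scored items (10 of 12): 5, 0, 6, 4, 5, 2, 3, 3, 6, 6; sum = 40.
Person mean = 40 / 10 ≈ 4.0000
Prorated total = (40 / 10) × 12 = 48.00 (to 2 dp)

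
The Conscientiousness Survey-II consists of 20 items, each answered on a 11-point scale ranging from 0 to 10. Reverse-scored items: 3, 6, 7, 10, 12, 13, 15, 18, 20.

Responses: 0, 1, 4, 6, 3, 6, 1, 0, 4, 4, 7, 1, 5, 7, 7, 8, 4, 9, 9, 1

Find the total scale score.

Reversing items 3, 6, 7, 10, 12, 13, 15, 18 and 20 with 10 − raw:
Total = 0 + 1 + (10−4) + 6 + 3 + (10−6) + (10−1) + 0 + 4 + (10−4) + 7 + (10−1) + (10−5) + 7 + (10−7) + 8 + 4 + (10−9) + 9 + (10−1)
      = 0 + 1 + 6 + 6 + 3 + 4 + 9 + 0 + 4 + 6 + 7 + 9 + 5 + 7 + 3 + 8 + 4 + 1 + 9 + 9 = 101

101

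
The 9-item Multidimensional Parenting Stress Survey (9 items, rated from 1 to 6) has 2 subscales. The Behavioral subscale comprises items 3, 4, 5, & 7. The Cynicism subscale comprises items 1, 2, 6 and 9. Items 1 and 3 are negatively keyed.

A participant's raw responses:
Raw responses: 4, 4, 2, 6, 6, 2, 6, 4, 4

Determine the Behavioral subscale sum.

23

Behavioral items: 3, 4, 5, 7.
Of these, item 3 is negatively keyed; reverse-coded value = 7 − response.
  item 3: 7 − 2 = 5
  item 4: 6
  item 5: 6
  item 7: 6
Sum = 5 + 6 + 6 + 6 = 23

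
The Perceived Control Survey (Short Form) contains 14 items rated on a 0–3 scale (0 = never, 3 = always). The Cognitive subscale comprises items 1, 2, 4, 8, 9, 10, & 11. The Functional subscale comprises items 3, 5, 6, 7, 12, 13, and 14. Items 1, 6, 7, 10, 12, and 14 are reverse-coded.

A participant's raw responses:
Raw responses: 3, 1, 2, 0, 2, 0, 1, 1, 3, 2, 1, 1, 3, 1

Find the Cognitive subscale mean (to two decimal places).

Cognitive items: 1, 2, 4, 8, 9, 10, 11.
Of these, items 1 & 10 are reverse-coded; on a 0–3 scale, reversed = 3 − raw.
  item 1: 3 − 3 = 0
  item 2: 1
  item 4: 0
  item 8: 1
  item 9: 3
  item 10: 3 − 2 = 1
  item 11: 1
Sum = 0 + 1 + 0 + 1 + 3 + 1 + 1 = 7
Mean = 7 / 7 = 1.00

1.00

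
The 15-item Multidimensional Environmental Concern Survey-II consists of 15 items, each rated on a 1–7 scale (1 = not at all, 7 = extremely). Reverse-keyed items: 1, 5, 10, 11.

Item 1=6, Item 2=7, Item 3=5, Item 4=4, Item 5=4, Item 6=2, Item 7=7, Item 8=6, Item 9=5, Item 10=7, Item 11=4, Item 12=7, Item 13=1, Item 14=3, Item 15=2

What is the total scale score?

60

Raw sum = 70. Reverse-keyed items: 1, 5, 10, 11; their raw sum = 21.
Each reversal replaces raw with 8 − raw, changing the total by 8 − 2·raw per item.
Total = 70 + 4·8 − 2·21 = 70 + 32 − 42 = 60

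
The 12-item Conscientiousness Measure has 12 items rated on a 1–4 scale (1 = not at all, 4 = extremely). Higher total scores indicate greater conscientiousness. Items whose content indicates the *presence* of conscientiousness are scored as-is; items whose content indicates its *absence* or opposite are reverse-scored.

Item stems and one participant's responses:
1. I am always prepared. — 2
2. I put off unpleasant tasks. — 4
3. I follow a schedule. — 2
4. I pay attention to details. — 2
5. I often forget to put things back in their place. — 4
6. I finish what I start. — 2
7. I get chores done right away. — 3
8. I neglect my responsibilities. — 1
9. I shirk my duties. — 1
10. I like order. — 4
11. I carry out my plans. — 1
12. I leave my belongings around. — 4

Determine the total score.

Items 2, 5, 8, 9, 12 describe the absence/opposite of conscientiousness → reverse-score.
on a 1–4 scale, reversed = 5 − raw.
  item 1: 2
  item 2: 5 − 4 = 1
  item 3: 2
  item 4: 2
  item 5: 5 − 4 = 1
  item 6: 2
  item 7: 3
  item 8: 5 − 1 = 4
  item 9: 5 − 1 = 4
  item 10: 4
  item 11: 1
  item 12: 5 − 4 = 1
Total = 2 + 1 + 2 + 2 + 1 + 2 + 3 + 4 + 4 + 4 + 1 + 1 = 27

27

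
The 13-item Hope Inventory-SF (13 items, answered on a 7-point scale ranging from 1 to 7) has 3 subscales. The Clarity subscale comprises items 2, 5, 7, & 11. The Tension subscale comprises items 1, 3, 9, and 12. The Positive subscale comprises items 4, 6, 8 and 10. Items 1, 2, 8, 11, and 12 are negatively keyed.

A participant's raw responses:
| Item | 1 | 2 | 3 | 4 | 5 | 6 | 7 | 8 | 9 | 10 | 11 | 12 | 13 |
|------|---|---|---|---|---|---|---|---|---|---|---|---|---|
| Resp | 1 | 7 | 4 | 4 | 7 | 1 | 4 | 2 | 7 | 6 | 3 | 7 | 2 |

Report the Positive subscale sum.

Positive items: 4, 6, 8, 10.
Of these, item 8 is negatively keyed; reverse-coded value = 8 − response.
  item 4: 4
  item 6: 1
  item 8: 8 − 2 = 6
  item 10: 6
Sum = 4 + 1 + 6 + 6 = 17

17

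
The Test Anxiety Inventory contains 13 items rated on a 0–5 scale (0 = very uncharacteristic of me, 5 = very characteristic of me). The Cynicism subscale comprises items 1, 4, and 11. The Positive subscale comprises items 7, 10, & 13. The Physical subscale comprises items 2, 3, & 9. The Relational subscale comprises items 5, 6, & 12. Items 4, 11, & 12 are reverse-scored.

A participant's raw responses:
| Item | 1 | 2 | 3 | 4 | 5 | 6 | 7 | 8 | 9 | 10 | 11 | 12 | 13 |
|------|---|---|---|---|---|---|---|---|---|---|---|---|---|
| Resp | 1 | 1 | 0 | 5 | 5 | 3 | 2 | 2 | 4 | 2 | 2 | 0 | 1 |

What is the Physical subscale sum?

5

Physical items: 2, 3, 9.
  item 2: 1
  item 3: 0
  item 9: 4
Sum = 1 + 0 + 4 = 5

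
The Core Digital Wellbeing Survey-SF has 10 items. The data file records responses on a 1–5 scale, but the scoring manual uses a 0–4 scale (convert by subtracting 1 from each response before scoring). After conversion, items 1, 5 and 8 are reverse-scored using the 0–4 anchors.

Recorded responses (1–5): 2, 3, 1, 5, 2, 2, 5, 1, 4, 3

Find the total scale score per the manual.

26

Convert to 0–4: 1, 2, 0, 4, 1, 1, 4, 0, 3, 2
Reverse-coded (reverse-coded value = 4 − response):
  item 1: 4 − 1 = 3
  item 5: 4 − 1 = 3
  item 8: 4 − 0 = 4
Scored: 3, 2, 0, 4, 3, 1, 4, 4, 3, 2
Total = 26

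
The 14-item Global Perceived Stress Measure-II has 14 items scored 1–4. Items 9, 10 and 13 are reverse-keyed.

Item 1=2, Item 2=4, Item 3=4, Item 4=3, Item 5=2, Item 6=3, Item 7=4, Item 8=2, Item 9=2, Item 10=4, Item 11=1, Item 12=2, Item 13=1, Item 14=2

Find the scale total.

Reverse-coded items (on a 1–4 scale, reversed = 5 − raw):
  item 9: 5 − 2 = 3
  item 10: 5 − 4 = 1
  item 13: 5 − 1 = 4
Scored items: 2, 4, 4, 3, 2, 3, 4, 2, 3, 1, 1, 2, 4, 2
Total = 2 + 4 + 4 + 3 + 2 + 3 + 4 + 2 + 3 + 1 + 1 + 2 + 4 + 2 = 37

37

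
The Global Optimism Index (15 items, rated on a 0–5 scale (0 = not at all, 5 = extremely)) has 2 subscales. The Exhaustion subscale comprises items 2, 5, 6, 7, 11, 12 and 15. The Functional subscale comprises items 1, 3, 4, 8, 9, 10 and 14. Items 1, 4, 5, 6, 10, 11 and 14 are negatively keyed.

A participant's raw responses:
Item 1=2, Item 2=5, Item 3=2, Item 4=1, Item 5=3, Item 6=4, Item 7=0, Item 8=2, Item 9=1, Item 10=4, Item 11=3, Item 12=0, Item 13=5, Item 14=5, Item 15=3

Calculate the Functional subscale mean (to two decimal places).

Functional items: 1, 3, 4, 8, 9, 10, 14.
Of these, items 1, 4, 10, & 14 are negatively keyed; reverse-coded value = 5 − response.
  item 1: 5 − 2 = 3
  item 3: 2
  item 4: 5 − 1 = 4
  item 8: 2
  item 9: 1
  item 10: 5 − 4 = 1
  item 14: 5 − 5 = 0
Sum = 3 + 2 + 4 + 2 + 1 + 1 + 0 = 13
Mean = 13 / 7 = 1.86

1.86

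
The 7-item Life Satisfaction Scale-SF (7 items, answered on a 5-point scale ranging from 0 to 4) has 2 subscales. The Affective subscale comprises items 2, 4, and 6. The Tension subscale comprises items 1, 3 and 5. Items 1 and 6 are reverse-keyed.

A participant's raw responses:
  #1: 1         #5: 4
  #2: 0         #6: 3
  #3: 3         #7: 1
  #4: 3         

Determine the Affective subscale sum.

4

Affective items: 2, 4, 6.
Of these, item 6 is reverse-keyed; reverse-coded value = 4 − response.
  item 2: 0
  item 4: 3
  item 6: 4 − 3 = 1
Sum = 0 + 3 + 1 = 4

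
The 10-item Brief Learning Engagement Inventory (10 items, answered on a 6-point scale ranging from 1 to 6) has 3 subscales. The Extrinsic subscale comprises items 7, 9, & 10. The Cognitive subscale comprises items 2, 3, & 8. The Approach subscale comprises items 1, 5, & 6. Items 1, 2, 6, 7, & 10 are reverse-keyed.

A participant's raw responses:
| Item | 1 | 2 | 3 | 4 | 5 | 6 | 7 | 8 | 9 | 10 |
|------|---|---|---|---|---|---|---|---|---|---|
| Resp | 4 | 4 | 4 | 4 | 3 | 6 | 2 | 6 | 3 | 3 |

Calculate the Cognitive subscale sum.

13

Cognitive items: 2, 3, 8.
Of these, item 2 is reverse-keyed; on a 1–6 scale, reversed = 7 − raw.
  item 2: 7 − 4 = 3
  item 3: 4
  item 8: 6
Sum = 3 + 4 + 6 = 13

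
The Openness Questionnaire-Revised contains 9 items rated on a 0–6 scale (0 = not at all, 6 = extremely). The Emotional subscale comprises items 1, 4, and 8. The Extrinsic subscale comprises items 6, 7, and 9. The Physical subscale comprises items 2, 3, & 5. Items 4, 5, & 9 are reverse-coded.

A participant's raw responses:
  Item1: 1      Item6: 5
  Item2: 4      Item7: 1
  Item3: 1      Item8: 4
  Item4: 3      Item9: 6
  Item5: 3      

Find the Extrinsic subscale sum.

Extrinsic items: 6, 7, 9.
Of these, item 9 is reverse-coded; on a 0–6 scale, reversed = 6 − raw.
  item 6: 5
  item 7: 1
  item 9: 6 − 6 = 0
Sum = 5 + 1 + 0 = 6

6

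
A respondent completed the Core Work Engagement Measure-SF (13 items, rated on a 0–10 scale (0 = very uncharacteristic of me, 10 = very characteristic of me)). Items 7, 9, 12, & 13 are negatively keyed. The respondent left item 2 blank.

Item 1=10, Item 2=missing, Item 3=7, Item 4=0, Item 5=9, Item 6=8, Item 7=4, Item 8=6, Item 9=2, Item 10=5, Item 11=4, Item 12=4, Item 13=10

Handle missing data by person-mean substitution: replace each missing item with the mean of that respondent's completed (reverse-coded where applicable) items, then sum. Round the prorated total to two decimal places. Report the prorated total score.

74.75

Reverse-coded (on a 0–10 scale, reversed = 10 − raw):
  item 7: 10 − 4 = 6
  item 9: 10 − 2 = 8
  item 12: 10 − 4 = 6
  item 13: 10 − 10 = 0
Completed scored items (12 of 13): 10, 7, 0, 9, 8, 6, 6, 8, 5, 4, 6, 0; sum = 69.
Person mean = 69 / 12 ≈ 5.7500
Prorated total = (69 / 12) × 13 = 74.75 (to 2 dp)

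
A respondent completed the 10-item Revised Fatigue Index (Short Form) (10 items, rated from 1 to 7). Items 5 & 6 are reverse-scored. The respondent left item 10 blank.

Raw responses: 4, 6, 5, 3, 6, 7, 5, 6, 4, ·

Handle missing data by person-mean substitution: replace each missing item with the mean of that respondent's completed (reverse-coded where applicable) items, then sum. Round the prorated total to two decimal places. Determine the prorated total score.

Reverse-coded (reversed = (1+7) − raw = 8 − raw):
  item 5: 8 − 6 = 2
  item 6: 8 − 7 = 1
Completed scored items (9 of 10): 4, 6, 5, 3, 2, 1, 5, 6, 4; sum = 36.
Person mean = 36 / 9 ≈ 4.0000
Prorated total = (36 / 9) × 10 = 40.00 (to 2 dp)

40.00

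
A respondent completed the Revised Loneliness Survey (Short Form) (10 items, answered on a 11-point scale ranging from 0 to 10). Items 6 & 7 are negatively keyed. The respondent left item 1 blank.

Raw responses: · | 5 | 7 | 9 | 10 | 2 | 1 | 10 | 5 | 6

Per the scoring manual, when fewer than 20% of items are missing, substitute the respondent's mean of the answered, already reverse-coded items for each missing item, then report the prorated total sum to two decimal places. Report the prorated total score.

76.67

Reverse-coded (reversed = (0+10) − raw = 10 − raw):
  item 6: 10 − 2 = 8
  item 7: 10 − 1 = 9
Completed scored items (9 of 10): 5, 7, 9, 10, 8, 9, 10, 5, 6; sum = 69.
Person mean = 69 / 9 ≈ 7.6667
Prorated total = (69 / 9) × 10 = 76.67 (to 2 dp)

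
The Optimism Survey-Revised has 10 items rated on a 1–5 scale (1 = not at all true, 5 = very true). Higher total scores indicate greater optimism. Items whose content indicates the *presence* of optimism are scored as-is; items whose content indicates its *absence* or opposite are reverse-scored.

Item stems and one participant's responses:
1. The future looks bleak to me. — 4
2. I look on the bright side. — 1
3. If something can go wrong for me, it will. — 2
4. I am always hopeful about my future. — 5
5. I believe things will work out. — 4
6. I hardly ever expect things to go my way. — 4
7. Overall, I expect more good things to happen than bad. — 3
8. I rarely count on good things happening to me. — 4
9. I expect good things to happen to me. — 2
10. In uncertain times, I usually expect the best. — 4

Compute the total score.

Items 1, 3, 6, 8 describe the absence/opposite of optimism → reverse-score.
reverse-coded value = 6 − response.
  item 1: 6 − 4 = 2
  item 2: 1
  item 3: 6 − 2 = 4
  item 4: 5
  item 5: 4
  item 6: 6 − 4 = 2
  item 7: 3
  item 8: 6 − 4 = 2
  item 9: 2
  item 10: 4
Total = 2 + 1 + 4 + 5 + 4 + 2 + 3 + 2 + 2 + 4 = 29

29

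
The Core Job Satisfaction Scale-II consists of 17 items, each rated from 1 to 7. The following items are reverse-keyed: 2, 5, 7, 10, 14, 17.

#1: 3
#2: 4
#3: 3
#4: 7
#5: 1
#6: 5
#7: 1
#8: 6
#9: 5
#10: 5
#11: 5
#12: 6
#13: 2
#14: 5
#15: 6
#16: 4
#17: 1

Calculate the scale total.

Raw sum = 69. Reverse-keyed items: 2, 5, 7, 10, 14, 17; their raw sum = 17.
Each reversal replaces raw with 8 − raw, changing the total by 8 − 2·raw per item.
Total = 69 + 6·8 − 2·17 = 69 + 48 − 34 = 83

83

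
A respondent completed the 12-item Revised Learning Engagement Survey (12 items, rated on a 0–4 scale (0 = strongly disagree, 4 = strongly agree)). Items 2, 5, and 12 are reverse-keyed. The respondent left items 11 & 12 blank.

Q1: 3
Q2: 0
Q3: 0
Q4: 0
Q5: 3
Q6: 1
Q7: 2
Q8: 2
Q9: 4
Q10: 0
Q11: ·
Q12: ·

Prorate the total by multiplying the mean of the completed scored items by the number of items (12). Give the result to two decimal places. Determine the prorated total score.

Reverse-coded (reverse-coded value = 4 − response):
  item 2: 4 − 0 = 4
  item 5: 4 − 3 = 1
Completed scored items (10 of 12): 3, 4, 0, 0, 1, 1, 2, 2, 4, 0; sum = 17.
Person mean = 17 / 10 ≈ 1.7000
Prorated total = (17 / 10) × 12 = 20.40 (to 2 dp)

20.40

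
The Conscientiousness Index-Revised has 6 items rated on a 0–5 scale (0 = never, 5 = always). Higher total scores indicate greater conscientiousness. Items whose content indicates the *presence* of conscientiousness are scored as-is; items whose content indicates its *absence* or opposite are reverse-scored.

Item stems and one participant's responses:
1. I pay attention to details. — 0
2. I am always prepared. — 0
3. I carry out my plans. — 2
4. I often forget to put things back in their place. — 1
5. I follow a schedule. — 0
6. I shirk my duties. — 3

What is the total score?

8

Items 4, 6 describe the absence/opposite of conscientiousness → reverse-score.
reversed = (0+5) − raw = 5 − raw.
  item 1: 0
  item 2: 0
  item 3: 2
  item 4: 5 − 1 = 4
  item 5: 0
  item 6: 5 − 3 = 2
Total = 0 + 0 + 2 + 4 + 0 + 2 = 8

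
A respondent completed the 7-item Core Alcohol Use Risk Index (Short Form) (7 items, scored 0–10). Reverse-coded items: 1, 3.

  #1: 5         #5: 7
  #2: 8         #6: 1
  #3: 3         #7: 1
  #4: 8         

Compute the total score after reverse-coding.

Reverse-coded items (reverse-coded value = 10 − response):
  item 1: 10 − 5 = 5
  item 3: 10 − 3 = 7
After reverse-coding: 5, 8, 7, 8, 7, 1, 1
Total = 5 + 8 + 7 + 8 + 7 + 1 + 1 = 37

37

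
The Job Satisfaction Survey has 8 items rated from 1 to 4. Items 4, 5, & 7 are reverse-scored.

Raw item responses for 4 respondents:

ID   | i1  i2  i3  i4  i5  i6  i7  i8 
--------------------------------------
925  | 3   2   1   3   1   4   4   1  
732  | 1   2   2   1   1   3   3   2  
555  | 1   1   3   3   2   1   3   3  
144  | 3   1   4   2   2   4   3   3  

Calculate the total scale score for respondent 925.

18

Respondent 925 raw: 3, 2, 1, 3, 1, 4, 4, 1.
Reverse-coded (on a 1–4 scale, reversed = 5 − raw):
  item 1: 3
  item 2: 2
  item 3: 1
  item 4: 5 − 3 = 2
  item 5: 5 − 1 = 4
  item 6: 4
  item 7: 5 − 4 = 1
  item 8: 1
Sum = 3 + 2 + 1 + 2 + 4 + 4 + 1 + 1 = 18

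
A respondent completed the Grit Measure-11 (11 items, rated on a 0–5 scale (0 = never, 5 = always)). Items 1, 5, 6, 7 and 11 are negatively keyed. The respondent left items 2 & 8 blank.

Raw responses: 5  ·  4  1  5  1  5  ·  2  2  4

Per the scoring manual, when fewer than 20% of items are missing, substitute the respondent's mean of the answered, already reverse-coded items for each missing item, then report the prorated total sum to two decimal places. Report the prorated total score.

17.11

Reverse-coded (reversed = (0+5) − raw = 5 − raw):
  item 1: 5 − 5 = 0
  item 5: 5 − 5 = 0
  item 6: 5 − 1 = 4
  item 7: 5 − 5 = 0
  item 11: 5 − 4 = 1
Completed scored items (9 of 11): 0, 4, 1, 0, 4, 0, 2, 2, 1; sum = 14.
Person mean = 14 / 9 ≈ 1.5556
Prorated total = (14 / 9) × 11 = 17.11 (to 2 dp)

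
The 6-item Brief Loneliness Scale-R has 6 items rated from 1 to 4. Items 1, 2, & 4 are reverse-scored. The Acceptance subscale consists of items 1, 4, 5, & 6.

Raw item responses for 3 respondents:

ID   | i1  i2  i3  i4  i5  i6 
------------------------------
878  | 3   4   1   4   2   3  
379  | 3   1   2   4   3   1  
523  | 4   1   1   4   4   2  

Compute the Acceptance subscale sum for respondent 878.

Respondent 878 raw: 3, 4, 1, 4, 2, 3.
Acceptance items: 1, 4, 5, 6.
Reverse-coded (on a 1–4 scale, reversed = 5 − raw):
  item 1: 5 − 3 = 2
  item 4: 5 − 4 = 1
  item 5: 2
  item 6: 3
Sum = 2 + 1 + 2 + 3 = 8

8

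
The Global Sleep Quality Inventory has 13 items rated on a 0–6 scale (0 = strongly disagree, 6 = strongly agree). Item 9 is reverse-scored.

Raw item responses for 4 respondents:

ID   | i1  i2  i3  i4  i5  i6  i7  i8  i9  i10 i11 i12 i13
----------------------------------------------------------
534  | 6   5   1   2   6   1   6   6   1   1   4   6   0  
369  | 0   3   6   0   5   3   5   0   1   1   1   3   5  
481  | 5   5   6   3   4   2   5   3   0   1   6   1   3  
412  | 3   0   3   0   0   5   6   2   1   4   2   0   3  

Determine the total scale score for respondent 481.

Respondent 481 raw: 5, 5, 6, 3, 4, 2, 5, 3, 0, 1, 6, 1, 3.
Reverse-coded (reverse-coded value = 6 − response):
  item 1: 5
  item 2: 5
  item 3: 6
  item 4: 3
  item 5: 4
  item 6: 2
  item 7: 5
  item 8: 3
  item 9: 6 − 0 = 6
  item 10: 1
  item 11: 6
  item 12: 1
  item 13: 3
Sum = 5 + 5 + 6 + 3 + 4 + 2 + 5 + 3 + 6 + 1 + 6 + 1 + 3 = 50

50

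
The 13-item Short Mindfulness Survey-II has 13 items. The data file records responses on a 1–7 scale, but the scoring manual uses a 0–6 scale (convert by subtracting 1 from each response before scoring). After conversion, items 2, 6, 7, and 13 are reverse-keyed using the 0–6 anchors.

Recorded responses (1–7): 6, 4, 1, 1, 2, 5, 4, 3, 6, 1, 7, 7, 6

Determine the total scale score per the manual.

Convert to 0–6: 5, 3, 0, 0, 1, 4, 3, 2, 5, 0, 6, 6, 5
Reverse-coded (reversed = (0+6) − raw = 6 − raw):
  item 2: 6 − 3 = 3
  item 6: 6 − 4 = 2
  item 7: 6 − 3 = 3
  item 13: 6 − 5 = 1
Scored: 5, 3, 0, 0, 1, 2, 3, 2, 5, 0, 6, 6, 1
Total = 34

34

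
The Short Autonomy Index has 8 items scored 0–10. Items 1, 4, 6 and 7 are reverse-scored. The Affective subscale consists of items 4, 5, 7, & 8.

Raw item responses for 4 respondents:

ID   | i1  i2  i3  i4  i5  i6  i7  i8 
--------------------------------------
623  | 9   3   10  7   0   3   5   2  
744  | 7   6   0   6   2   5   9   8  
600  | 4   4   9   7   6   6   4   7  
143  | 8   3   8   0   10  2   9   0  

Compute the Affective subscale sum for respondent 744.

15

Respondent 744 raw: 7, 6, 0, 6, 2, 5, 9, 8.
Affective items: 4, 5, 7, 8.
Reverse-coded (reverse-coded value = 10 − response):
  item 4: 10 − 6 = 4
  item 5: 2
  item 7: 10 − 9 = 1
  item 8: 8
Sum = 4 + 2 + 1 + 8 = 15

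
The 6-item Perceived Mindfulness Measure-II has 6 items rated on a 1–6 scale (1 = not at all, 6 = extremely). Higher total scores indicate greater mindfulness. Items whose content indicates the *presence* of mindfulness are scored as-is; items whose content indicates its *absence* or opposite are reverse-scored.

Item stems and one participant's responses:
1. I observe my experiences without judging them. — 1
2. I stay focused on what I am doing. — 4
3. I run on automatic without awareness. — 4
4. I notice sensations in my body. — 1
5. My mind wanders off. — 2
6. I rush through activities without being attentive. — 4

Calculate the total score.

Items 3, 5, 6 describe the absence/opposite of mindfulness → reverse-score.
on a 1–6 scale, reversed = 7 − raw.
  item 1: 1
  item 2: 4
  item 3: 7 − 4 = 3
  item 4: 1
  item 5: 7 − 2 = 5
  item 6: 7 − 4 = 3
Total = 1 + 4 + 3 + 1 + 5 + 3 = 17

17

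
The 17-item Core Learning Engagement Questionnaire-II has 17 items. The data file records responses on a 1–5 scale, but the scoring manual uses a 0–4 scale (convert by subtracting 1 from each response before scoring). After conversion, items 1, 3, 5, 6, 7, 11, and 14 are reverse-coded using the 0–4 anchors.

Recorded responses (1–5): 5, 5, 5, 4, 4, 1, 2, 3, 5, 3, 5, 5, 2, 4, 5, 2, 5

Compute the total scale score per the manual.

38

Convert to 0–4: 4, 4, 4, 3, 3, 0, 1, 2, 4, 2, 4, 4, 1, 3, 4, 1, 4
Reverse-coded (reversed = (0+4) − raw = 4 − raw):
  item 1: 4 − 4 = 0
  item 3: 4 − 4 = 0
  item 5: 4 − 3 = 1
  item 6: 4 − 0 = 4
  item 7: 4 − 1 = 3
  item 11: 4 − 4 = 0
  item 14: 4 − 3 = 1
Scored: 0, 4, 0, 3, 1, 4, 3, 2, 4, 2, 0, 4, 1, 1, 4, 1, 4
Total = 38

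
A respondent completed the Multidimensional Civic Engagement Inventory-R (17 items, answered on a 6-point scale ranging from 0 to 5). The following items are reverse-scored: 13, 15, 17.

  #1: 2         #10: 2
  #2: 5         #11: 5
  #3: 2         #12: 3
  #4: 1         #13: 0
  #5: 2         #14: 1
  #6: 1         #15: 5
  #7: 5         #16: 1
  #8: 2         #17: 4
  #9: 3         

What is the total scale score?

Raw sum = 44. Reverse-scored items: 13, 15, 17; their raw sum = 9.
Each reversal replaces raw with 5 − raw, changing the total by 5 − 2·raw per item.
Total = 44 + 3·5 − 2·9 = 44 + 15 − 18 = 41

41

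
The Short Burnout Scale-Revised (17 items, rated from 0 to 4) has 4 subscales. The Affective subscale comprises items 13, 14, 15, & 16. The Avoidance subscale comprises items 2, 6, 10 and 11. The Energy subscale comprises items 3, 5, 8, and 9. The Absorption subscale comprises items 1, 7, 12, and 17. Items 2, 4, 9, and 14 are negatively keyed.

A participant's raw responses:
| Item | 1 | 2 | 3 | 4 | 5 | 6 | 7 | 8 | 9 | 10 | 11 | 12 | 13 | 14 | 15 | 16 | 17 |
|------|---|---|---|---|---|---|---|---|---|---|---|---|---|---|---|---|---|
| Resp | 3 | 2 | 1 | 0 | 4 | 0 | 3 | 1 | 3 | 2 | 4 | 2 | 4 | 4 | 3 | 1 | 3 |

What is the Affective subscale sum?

Affective items: 13, 14, 15, 16.
Of these, item 14 is negatively keyed; reverse-coded value = 4 − response.
  item 13: 4
  item 14: 4 − 4 = 0
  item 15: 3
  item 16: 1
Sum = 4 + 0 + 3 + 1 = 8

8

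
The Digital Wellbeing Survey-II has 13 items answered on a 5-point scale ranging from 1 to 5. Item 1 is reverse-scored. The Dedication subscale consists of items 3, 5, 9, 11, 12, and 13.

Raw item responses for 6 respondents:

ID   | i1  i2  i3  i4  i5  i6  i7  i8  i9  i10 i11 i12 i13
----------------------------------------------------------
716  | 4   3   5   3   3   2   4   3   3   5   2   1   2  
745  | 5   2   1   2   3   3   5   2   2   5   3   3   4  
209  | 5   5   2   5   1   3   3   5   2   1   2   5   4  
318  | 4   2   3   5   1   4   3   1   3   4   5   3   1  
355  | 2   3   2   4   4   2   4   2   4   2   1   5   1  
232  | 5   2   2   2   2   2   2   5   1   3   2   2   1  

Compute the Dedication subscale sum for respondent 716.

16

Respondent 716 raw: 4, 3, 5, 3, 3, 2, 4, 3, 3, 5, 2, 1, 2.
Dedication items: 3, 5, 9, 11, 12, 13.
Reverse-coded (reversed = (1+5) − raw = 6 − raw):
  item 3: 5
  item 5: 3
  item 9: 3
  item 11: 2
  item 12: 1
  item 13: 2
Sum = 5 + 3 + 3 + 2 + 1 + 2 = 16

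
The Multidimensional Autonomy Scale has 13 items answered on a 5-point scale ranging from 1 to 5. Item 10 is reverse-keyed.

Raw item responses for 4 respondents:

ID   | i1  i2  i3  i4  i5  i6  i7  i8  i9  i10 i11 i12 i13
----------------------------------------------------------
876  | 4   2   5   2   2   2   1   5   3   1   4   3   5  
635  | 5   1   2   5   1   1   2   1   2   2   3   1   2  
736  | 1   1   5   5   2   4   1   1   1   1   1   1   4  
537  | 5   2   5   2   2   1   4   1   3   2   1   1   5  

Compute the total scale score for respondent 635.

Respondent 635 raw: 5, 1, 2, 5, 1, 1, 2, 1, 2, 2, 3, 1, 2.
Reverse-coded (reversed = (1+5) − raw = 6 − raw):
  item 1: 5
  item 2: 1
  item 3: 2
  item 4: 5
  item 5: 1
  item 6: 1
  item 7: 2
  item 8: 1
  item 9: 2
  item 10: 6 − 2 = 4
  item 11: 3
  item 12: 1
  item 13: 2
Sum = 5 + 1 + 2 + 5 + 1 + 1 + 2 + 1 + 2 + 4 + 3 + 1 + 2 = 30

30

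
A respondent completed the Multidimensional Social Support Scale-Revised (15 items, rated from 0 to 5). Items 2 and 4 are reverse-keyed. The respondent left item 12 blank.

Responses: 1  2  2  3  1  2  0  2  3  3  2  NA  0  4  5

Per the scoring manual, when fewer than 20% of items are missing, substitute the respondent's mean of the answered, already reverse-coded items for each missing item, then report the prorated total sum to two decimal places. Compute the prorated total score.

Reverse-coded (reverse-coded value = 5 − response):
  item 2: 5 − 2 = 3
  item 4: 5 − 3 = 2
Completed scored items (14 of 15): 1, 3, 2, 2, 1, 2, 0, 2, 3, 3, 2, 0, 4, 5; sum = 30.
Person mean = 30 / 14 ≈ 2.1429
Prorated total = (30 / 14) × 15 = 32.14 (to 2 dp)

32.14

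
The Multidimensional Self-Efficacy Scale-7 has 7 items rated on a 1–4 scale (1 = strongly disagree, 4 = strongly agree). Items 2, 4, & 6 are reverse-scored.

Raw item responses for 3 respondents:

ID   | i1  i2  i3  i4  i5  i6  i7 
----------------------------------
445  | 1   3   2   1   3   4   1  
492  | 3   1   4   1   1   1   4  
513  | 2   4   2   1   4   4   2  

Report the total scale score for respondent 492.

Respondent 492 raw: 3, 1, 4, 1, 1, 1, 4.
Reverse-coded (on a 1–4 scale, reversed = 5 − raw):
  item 1: 3
  item 2: 5 − 1 = 4
  item 3: 4
  item 4: 5 − 1 = 4
  item 5: 1
  item 6: 5 − 1 = 4
  item 7: 4
Sum = 3 + 4 + 4 + 4 + 1 + 4 + 4 = 24

24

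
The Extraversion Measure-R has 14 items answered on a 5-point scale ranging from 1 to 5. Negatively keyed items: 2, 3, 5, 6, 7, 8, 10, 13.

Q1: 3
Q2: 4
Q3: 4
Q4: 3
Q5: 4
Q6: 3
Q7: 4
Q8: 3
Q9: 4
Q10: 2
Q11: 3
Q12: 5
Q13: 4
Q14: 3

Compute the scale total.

Raw sum = 49. Negatively keyed items: 2, 3, 5, 6, 7, 8, 10, 13; their raw sum = 28.
Each reversal replaces raw with 6 − raw, changing the total by 6 − 2·raw per item.
Total = 49 + 8·6 − 2·28 = 49 + 48 − 56 = 41

41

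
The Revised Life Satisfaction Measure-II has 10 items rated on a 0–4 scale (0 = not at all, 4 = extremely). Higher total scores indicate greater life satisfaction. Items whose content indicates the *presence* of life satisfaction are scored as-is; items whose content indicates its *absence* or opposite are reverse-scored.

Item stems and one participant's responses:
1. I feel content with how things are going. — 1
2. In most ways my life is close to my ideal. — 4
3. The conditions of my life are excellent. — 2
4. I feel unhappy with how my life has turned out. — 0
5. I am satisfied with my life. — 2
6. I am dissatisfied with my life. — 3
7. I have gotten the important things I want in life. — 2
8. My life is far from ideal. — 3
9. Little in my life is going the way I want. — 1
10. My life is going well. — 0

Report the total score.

Items 4, 6, 8, 9 describe the absence/opposite of life satisfaction → reverse-score.
reversed = (0+4) − raw = 4 − raw.
  item 1: 1
  item 2: 4
  item 3: 2
  item 4: 4 − 0 = 4
  item 5: 2
  item 6: 4 − 3 = 1
  item 7: 2
  item 8: 4 − 3 = 1
  item 9: 4 − 1 = 3
  item 10: 0
Total = 1 + 4 + 2 + 4 + 2 + 1 + 2 + 1 + 3 + 0 = 20

20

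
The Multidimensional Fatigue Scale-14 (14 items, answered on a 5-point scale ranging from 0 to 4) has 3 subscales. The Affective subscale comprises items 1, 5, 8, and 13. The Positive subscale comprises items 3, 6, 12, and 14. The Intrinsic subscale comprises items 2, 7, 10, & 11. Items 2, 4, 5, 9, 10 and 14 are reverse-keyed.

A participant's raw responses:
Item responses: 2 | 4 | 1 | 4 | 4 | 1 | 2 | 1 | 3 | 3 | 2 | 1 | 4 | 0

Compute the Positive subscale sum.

Positive items: 3, 6, 12, 14.
Of these, item 14 is reverse-keyed; on a 0–4 scale, reversed = 4 − raw.
  item 3: 1
  item 6: 1
  item 12: 1
  item 14: 4 − 0 = 4
Sum = 1 + 1 + 1 + 4 = 7

7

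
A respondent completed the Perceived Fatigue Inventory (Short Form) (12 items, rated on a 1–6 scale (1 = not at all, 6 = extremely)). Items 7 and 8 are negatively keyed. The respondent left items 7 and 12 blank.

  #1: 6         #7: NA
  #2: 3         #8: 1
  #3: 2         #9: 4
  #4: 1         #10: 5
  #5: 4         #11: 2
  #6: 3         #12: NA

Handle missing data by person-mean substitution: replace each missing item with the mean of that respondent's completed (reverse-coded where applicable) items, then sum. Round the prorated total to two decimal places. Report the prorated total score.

Reverse-coded (on a 1–6 scale, reversed = 7 − raw):
  item 8: 7 − 1 = 6
Completed scored items (10 of 12): 6, 3, 2, 1, 4, 3, 6, 4, 5, 2; sum = 36.
Person mean = 36 / 10 ≈ 3.6000
Prorated total = (36 / 10) × 12 = 43.20 (to 2 dp)

43.20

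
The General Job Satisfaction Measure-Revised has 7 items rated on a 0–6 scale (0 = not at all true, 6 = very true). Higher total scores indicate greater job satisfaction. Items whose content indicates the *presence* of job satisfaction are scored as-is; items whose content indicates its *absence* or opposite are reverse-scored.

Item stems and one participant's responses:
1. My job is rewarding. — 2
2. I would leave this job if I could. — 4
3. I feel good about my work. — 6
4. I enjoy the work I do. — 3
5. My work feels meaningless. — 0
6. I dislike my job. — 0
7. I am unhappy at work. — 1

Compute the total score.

Items 2, 5, 6, 7 describe the absence/opposite of job satisfaction → reverse-score.
on a 0–6 scale, reversed = 6 − raw.
  item 1: 2
  item 2: 6 − 4 = 2
  item 3: 6
  item 4: 3
  item 5: 6 − 0 = 6
  item 6: 6 − 0 = 6
  item 7: 6 − 1 = 5
Total = 2 + 2 + 6 + 3 + 6 + 6 + 5 = 30

30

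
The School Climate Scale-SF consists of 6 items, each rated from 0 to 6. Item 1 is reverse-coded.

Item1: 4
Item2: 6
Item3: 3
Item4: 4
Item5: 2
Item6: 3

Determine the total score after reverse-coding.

20

Raw sum = 22. Reverse-coded items: 1; their raw sum = 4.
Each reversal replaces raw with 6 − raw, changing the total by 6 − 2·raw per item.
Total = 22 + 1·6 − 2·4 = 22 + 6 − 8 = 20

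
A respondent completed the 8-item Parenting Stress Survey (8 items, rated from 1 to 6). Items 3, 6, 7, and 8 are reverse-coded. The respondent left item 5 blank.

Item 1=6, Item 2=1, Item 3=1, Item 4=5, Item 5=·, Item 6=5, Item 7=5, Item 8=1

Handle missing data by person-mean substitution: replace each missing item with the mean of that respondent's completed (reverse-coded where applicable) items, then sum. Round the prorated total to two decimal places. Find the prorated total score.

Reverse-coded (reversed = (1+6) − raw = 7 − raw):
  item 3: 7 − 1 = 6
  item 6: 7 − 5 = 2
  item 7: 7 − 5 = 2
  item 8: 7 − 1 = 6
Completed scored items (7 of 8): 6, 1, 6, 5, 2, 2, 6; sum = 28.
Person mean = 28 / 7 ≈ 4.0000
Prorated total = (28 / 7) × 8 = 32.00 (to 2 dp)

32.00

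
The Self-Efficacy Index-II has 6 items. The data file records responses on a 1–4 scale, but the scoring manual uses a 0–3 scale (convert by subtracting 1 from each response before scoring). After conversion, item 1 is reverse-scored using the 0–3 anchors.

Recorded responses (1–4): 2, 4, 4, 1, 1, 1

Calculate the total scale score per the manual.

8

Convert to 0–3: 1, 3, 3, 0, 0, 0
Reverse-coded (reversed = (0+3) − raw = 3 − raw):
  item 1: 3 − 1 = 2
Scored: 2, 3, 3, 0, 0, 0
Total = 8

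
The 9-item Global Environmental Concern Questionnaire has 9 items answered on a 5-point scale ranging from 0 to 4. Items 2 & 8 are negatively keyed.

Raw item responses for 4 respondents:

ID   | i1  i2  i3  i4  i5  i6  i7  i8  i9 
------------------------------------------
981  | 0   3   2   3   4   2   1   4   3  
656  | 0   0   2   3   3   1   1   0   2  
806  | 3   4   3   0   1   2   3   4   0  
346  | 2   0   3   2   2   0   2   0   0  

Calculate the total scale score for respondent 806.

12

Respondent 806 raw: 3, 4, 3, 0, 1, 2, 3, 4, 0.
Reverse-coded (reversed = (0+4) − raw = 4 − raw):
  item 1: 3
  item 2: 4 − 4 = 0
  item 3: 3
  item 4: 0
  item 5: 1
  item 6: 2
  item 7: 3
  item 8: 4 − 4 = 0
  item 9: 0
Sum = 3 + 0 + 3 + 0 + 1 + 2 + 3 + 0 + 0 = 12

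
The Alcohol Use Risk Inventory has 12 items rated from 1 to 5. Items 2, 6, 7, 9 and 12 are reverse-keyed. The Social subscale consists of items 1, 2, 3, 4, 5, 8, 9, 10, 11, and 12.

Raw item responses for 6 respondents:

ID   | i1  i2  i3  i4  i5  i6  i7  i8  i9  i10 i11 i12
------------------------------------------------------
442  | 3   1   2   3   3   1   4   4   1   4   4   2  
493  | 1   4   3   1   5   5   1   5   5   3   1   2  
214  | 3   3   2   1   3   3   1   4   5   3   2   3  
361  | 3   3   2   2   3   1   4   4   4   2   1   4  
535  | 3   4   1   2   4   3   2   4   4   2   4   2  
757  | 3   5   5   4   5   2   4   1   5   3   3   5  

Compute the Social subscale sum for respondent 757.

Respondent 757 raw: 3, 5, 5, 4, 5, 2, 4, 1, 5, 3, 3, 5.
Social items: 1, 2, 3, 4, 5, 8, 9, 10, 11, 12.
Reverse-coded (reverse-coded value = 6 − response):
  item 1: 3
  item 2: 6 − 5 = 1
  item 3: 5
  item 4: 4
  item 5: 5
  item 8: 1
  item 9: 6 − 5 = 1
  item 10: 3
  item 11: 3
  item 12: 6 − 5 = 1
Sum = 3 + 1 + 5 + 4 + 5 + 1 + 1 + 3 + 3 + 1 = 27

27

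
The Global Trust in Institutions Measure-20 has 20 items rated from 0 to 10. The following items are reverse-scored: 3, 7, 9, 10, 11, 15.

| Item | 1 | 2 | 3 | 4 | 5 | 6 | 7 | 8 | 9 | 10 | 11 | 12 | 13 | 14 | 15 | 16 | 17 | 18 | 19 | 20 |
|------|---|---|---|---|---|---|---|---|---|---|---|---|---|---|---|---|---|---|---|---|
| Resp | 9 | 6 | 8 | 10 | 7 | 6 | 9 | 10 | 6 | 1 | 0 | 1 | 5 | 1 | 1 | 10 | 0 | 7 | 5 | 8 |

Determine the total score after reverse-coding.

Apply reverse scoring (reversed = (0+10) − raw = 10 − raw):
  item 3: 10 − 8 = 2
  item 7: 10 − 9 = 1
  item 9: 10 − 6 = 4
  item 10: 10 − 1 = 9
  item 11: 10 − 0 = 10
  item 15: 10 − 1 = 9
Scored items: 9, 6, 2, 10, 7, 6, 1, 10, 4, 9, 10, 1, 5, 1, 9, 10, 0, 7, 5, 8
Total = 9 + 6 + 2 + 10 + 7 + 6 + 1 + 10 + 4 + 9 + 10 + 1 + 5 + 1 + 9 + 10 + 0 + 7 + 5 + 8 = 120

120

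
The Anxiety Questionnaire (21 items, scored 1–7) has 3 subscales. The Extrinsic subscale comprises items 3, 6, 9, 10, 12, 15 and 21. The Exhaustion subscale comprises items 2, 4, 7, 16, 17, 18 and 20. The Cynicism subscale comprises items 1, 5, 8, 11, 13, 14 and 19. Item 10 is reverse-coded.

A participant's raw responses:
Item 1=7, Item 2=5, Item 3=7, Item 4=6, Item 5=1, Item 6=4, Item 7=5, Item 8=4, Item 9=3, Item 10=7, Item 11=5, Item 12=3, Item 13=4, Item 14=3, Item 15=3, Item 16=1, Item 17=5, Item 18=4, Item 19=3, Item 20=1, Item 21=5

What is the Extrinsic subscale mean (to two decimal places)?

Extrinsic items: 3, 6, 9, 10, 12, 15, 21.
Of these, item 10 is reverse-coded; reverse-coded value = 8 − response.
  item 3: 7
  item 6: 4
  item 9: 3
  item 10: 8 − 7 = 1
  item 12: 3
  item 15: 3
  item 21: 5
Sum = 7 + 4 + 3 + 1 + 3 + 3 + 5 = 26
Mean = 26 / 7 = 3.71

3.71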